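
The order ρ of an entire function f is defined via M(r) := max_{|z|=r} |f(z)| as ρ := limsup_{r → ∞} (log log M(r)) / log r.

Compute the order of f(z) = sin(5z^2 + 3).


Write sin(w) = (e^{iw} ± e^{−iw})/(2 or 2i), so |sin(w)| ≤ e^{|w|}. With w = 5z^2 + 3, |w| ≤ 5r^2 + 3 on |z|=r, giving M(r) ≤ e^{5r^2 + 3} and ρ ≤ 2. For the lower bound, choose z on |z|=r with 5z^2 purely imaginary of modulus 5r^2; then |sin(5z^2 + 3)| grows like e^{5r^2}/2, so ρ ≥ 2. Hence ρ = 2.
Therefore ρ = 2.

Order ρ = 2.


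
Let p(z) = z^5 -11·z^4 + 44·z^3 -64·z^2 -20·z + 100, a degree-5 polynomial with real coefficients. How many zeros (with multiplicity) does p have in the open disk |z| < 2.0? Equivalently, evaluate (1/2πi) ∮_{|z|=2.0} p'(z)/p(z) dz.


The zeros of p are: (3 + 1i), (3 - 1i), -1, (3 + 1i), (3 - 1i).
Their magnitudes are: 3.162, 3.162, 1, 3.162, 3.162.
Zeros with |z| < R = 2.0: -1.
Count = 1.
By the argument principle, (1/2πi) ∮_{|z|=R} p'(z)/p(z) dz equals exactly this count.

Number of zeros inside |z| < 2.0: 1.


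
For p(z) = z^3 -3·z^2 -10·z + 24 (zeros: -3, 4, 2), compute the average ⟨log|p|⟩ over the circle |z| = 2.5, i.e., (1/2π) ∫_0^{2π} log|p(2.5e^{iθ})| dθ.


Zeros: -3, 2, 4; r = 2.5.
Inside |z| < r: 2. Outside (|z| ≥ r): -3, 4.
p(0) = 24, so log|p(0)| = log(24) = 3.1781.
Apply Jensen: I(r) = log|p(0)| + Σ_k log(r/|z_k|), summed over zeros inside |z| < r.
  log(r/|z_k|) for z_k = 2: log(2.5/2) = 0.2231
  Outside zeros (-3, 4) contribute nothing to the Jensen sum.
Sum over inside zeros: 0.2231.
I(r) = log|p(0)| + (inside sum) = 3.1781 + 0.2231 = 3.4012.
Note: since some zeros are outside |z| ≤ r, the simplified n·log(r) form does NOT apply — only the inside zeros contribute.

I(r) ≈ 3.4012.


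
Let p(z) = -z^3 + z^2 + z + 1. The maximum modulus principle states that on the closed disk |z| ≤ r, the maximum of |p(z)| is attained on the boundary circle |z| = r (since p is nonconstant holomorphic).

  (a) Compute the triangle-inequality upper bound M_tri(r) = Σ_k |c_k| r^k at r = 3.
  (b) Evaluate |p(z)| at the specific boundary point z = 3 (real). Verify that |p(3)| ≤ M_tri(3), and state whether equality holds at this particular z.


Coefficients: c_0 = 1, c_1 = 1, c_2 = 1, c_3 = -1. Radius r = 3.
Part (a). Triangle bound: M_tri(r) = Σ_k |c_k| r^k
  = |1|·3^0 + |1|·3^1 + |1|·3^2 + |-1|·3^3
  = 1 + 3 + 9 + 27 = 40.
This bounds M(r) := max_{|z|=r} |p(z)| from above; equality holds iff all terms c_k z^k can be made to align in phase at a single z on |z|=r.
Part (b). At z = 3 (real, on the circle |z| = r):
  p(3) = (1)·3^0 + (1)·3^1 + (1)·3^2 + (-1)·3^3 = -14.
  |p(3)| = 14.
Check: |p(3)| = 14 ≤ 40 = M_tri(3). ✓ Equality does not hold at z = 3 (the coefficients have mixed signs, so the terms do not all align in phase there).

M_tri(3) = 40; |p(3)| = 14; equality at z=3: no.


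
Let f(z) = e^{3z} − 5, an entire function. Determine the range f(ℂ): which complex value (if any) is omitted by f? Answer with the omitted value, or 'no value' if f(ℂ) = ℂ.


Little Picard bounds the complement of f(ℂ) to at most one point.
e^{3z} is never zero on ℂ, so 1·e^{3z} takes every value in ℂ ∖ {0}. Adding -5 shifts the range to ℂ ∖ {-5}. Thus f omits exactly the value -5.

Omitted value: -5.


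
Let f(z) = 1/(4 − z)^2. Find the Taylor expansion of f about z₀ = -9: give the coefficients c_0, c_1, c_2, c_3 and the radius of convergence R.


Let w = z − z₀, so z = z₀ + w.
Then 4 − z = 4 − (z₀ + w) = (4 − z₀) − w = 13 − w.
f(z) = 1/(13 − w)^2 = (1/(13)^2) · (1 − w/(13))^{−2}.
By the binomial series (1−u)^{−2} = Σ_{n≥0} C(n+1, 1) u^n for |u|<1, with u = w/(13):
  c_n = C(n+1, 1) / (13)^(n+2).
  c_0 = 1/(13)^2 = 1/169.
  c_1 = 2/(13)^3 = 2/2197.
  c_2 = 3/(13)^4 = 3/28561.
  c_3 = 4/(13)^5 = 4/371293.
The series is valid for |w/d| < 1, i.e. |z − z₀| < |d|.
Radius of convergence: R = |4 − z₀| = |13| = 13 (distance from z₀ to the singularity z = 4).

c_0 = 1/169, c_1 = 2/2197, c_2 = 3/28561, c_3 = 4/371293; R = 13.


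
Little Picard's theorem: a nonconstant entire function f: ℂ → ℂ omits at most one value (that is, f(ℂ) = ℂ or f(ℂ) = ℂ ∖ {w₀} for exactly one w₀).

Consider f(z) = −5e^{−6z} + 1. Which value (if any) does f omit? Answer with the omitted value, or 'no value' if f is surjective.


Little Picard bounds the complement of f(ℂ) to at most one point.
e^{−6z} is never zero on ℂ, so -5·e^{−6z} takes every value in ℂ ∖ {0}. Adding 1 shifts the range to ℂ ∖ {1}. Thus f omits exactly the value 1.

Omitted value: 1.


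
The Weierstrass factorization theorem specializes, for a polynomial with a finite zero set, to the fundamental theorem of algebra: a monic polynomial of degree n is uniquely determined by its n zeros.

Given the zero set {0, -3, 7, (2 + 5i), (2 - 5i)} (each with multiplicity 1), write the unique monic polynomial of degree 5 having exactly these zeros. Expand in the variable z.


The polynomial is p(z) = ∏_{α ∈ S} (z − α), where S = {0, -3, 7, (2 + 5i), (2 - 5i)}.
Expanding the product yields: p(z) = z^5 -8·z^4 + 24·z^3 -32·z^2 -609·z.
Note conjugate pairs combine to real quadratics: (z − (2+5i))(z − (2−5i)) = z² − 4z + 29.
The resulting polynomial has degree 5 and real coefficients as required.

p(z) = z^5 -8·z^4 + 24·z^3 -32·z^2 -609·z.


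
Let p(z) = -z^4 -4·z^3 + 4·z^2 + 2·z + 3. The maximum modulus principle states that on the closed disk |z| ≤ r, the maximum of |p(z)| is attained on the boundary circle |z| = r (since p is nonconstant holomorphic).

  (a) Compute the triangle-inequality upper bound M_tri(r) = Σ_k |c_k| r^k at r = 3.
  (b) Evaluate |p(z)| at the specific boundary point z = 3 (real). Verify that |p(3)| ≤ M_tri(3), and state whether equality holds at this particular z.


Coefficients: c_0 = 3, c_1 = 2, c_2 = 4, c_3 = -4, c_4 = -1. Radius r = 3.
Part (a). Triangle bound: M_tri(r) = Σ_k |c_k| r^k
  = |3|·3^0 + |2|·3^1 + |4|·3^2 + |-4|·3^3 + |-1|·3^4
  = 3 + 6 + 36 + 108 + 81 = 234.
This bounds M(r) := max_{|z|=r} |p(z)| from above; equality holds iff all terms c_k z^k can be made to align in phase at a single z on |z|=r.
Part (b). At z = 3 (real, on the circle |z| = r):
  p(3) = (3)·3^0 + (2)·3^1 + (4)·3^2 + (-4)·3^3 + (-1)·3^4 = -144.
  |p(3)| = 144.
Check: |p(3)| = 144 ≤ 234 = M_tri(3). ✓ Equality does not hold at z = 3 (the coefficients have mixed signs, so the terms do not all align in phase there).

M_tri(3) = 234; |p(3)| = 144; equality at z=3: no.


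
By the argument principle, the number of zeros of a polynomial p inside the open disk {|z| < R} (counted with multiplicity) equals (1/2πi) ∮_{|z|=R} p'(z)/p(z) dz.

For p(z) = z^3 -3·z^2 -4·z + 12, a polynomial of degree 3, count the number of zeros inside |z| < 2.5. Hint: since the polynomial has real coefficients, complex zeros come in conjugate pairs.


The zeros of p are: 2, -2, 3.
Their magnitudes are: 2, 2, 3.
Zeros with |z| < R = 2.5: 2, -2.
Count = 2.
By the argument principle, (1/2πi) ∮_{|z|=R} p'(z)/p(z) dz equals exactly this count.

Number of zeros inside |z| < 2.5: 2.


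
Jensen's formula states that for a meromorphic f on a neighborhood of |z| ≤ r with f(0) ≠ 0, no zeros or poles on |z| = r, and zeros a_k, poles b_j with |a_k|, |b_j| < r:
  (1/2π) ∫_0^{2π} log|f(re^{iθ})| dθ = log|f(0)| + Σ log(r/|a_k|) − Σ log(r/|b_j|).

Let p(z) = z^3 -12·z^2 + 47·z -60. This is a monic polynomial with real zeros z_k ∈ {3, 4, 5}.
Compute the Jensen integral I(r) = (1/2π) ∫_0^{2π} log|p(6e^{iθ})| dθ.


Zeros: 3, 4, 5; r = 6.
Inside |z| < r: 3, 4, 5. Outside (|z| ≥ r): ∅.
p(0) = -60, so log|p(0)| = log(60) = 4.0943.
Apply Jensen: I(r) = log|p(0)| + Σ_k log(r/|z_k|), summed over zeros inside |z| < r.
  log(r/|z_k|) for z_k = 3: log(6/3) = 0.6931
  log(r/|z_k|) for z_k = 4: log(6/4) = 0.4055
  log(r/|z_k|) for z_k = 5: log(6/5) = 0.1823
Sum over inside zeros: 1.2809.
I(r) = log|p(0)| + (inside sum) = 4.0943 + 1.2809 = 5.3753.
Closed form (all zeros inside, monic): I(r) = n·log(r) = 3·log(6) = 5.3753. ✓

I(r) ≈ 5.3753.


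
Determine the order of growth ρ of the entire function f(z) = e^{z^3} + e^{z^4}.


Each summand is entire of order 3 and 4 respectively (as in the single-exponential case). The order of a sum is at most the max of the orders, so ρ ≤ 4. For the lower bound: on |z|=r choose arg z so that 1z^4 is real positive; then |e^{1z^4}| = e^{1r^4} while |e^{1z^3}| ≤ e^{1r^3} = o(e^{1r^4}). So |f| ≥ e^{1r^4}(1 − o(1)) and ρ ≥ 4. Hence ρ = max(3, 4) = 4.
Therefore ρ = 4.

Order ρ = 4.


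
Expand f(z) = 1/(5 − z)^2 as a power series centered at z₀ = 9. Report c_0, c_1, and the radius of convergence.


Let w = z − z₀, so z = z₀ + w.
Then 5 − z = 5 − (z₀ + w) = (5 − z₀) − w = -4 − w.
f(z) = 1/(-4 − w)^2 = (1/(-4)^2) · (1 − w/(-4))^{−2}.
By the binomial series (1−u)^{−2} = Σ_{n≥0} C(n+1, 1) u^n for |u|<1, with u = w/(-4):
  c_n = C(n+1, 1) / (-4)^(n+2).
  c_0 = 1/(-4)^2 = 1/16.
  c_1 = 2/(-4)^3 = -1/32.
The series is valid for |w/d| < 1, i.e. |z − z₀| < |d|.
Radius of convergence: R = |5 − z₀| = |-4| = 4 (distance from z₀ to the singularity z = 5).

c_0 = 1/16, c_1 = -1/32; R = 4.


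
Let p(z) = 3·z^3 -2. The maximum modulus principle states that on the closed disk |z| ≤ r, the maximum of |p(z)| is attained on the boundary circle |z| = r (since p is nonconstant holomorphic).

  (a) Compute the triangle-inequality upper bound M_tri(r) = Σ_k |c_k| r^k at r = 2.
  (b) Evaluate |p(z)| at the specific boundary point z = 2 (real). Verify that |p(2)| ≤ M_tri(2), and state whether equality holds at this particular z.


Coefficients: c_0 = -2, c_1 = 0, c_2 = 0, c_3 = 3. Radius r = 2.
Part (a). Triangle bound: M_tri(r) = Σ_k |c_k| r^k
  = |-2|·2^0 + |0|·2^1 + |0|·2^2 + |3|·2^3
  = 2 + 0 + 0 + 24 = 26.
This bounds M(r) := max_{|z|=r} |p(z)| from above; equality holds iff all terms c_k z^k can be made to align in phase at a single z on |z|=r.
Part (b). At z = 2 (real, on the circle |z| = r):
  p(2) = (-2)·2^0 + (0)·2^1 + (0)·2^2 + (3)·2^3 = 22.
  |p(2)| = 22.
Check: |p(2)| = 22 ≤ 26 = M_tri(2). ✓ Equality does not hold at z = 2 (the coefficients have mixed signs, so the terms do not all align in phase there).

M_tri(2) = 26; |p(2)| = 22; equality at z=2: no.


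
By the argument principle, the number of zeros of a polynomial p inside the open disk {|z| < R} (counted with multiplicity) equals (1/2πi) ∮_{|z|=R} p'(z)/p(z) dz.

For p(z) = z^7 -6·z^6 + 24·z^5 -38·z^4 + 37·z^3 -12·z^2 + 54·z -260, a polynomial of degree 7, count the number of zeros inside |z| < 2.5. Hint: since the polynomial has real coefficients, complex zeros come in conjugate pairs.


The zeros of p are: 2, (2 + 3i), (2 - 3i), (1 + 2i), (1 - 2i), (-1 + 1i), (-1 - 1i).
Their magnitudes are: 2, 3.606, 3.606, 2.236, 2.236, 1.414, 1.414.
Zeros with |z| < R = 2.5: 2, (1 + 2i), (1 - 2i), (-1 + 1i), (-1 - 1i).
Count = 5.
By the argument principle, (1/2πi) ∮_{|z|=R} p'(z)/p(z) dz equals exactly this count.

Number of zeros inside |z| < 2.5: 5.


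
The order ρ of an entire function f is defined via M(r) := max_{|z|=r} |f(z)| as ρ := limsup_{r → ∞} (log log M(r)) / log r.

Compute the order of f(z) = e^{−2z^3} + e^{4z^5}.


Each summand is entire of order 3 and 5 respectively (as in the single-exponential case). The order of a sum is at most the max of the orders, so ρ ≤ 5. For the lower bound: on |z|=r choose arg z so that 4z^5 is real positive; then |e^{4z^5}| = e^{4r^5} while |e^{-2z^3}| ≤ e^{2r^3} = o(e^{4r^5}). So |f| ≥ e^{4r^5}(1 − o(1)) and ρ ≥ 5. Hence ρ = max(3, 5) = 5.
Therefore ρ = 5.

Order ρ = 5.


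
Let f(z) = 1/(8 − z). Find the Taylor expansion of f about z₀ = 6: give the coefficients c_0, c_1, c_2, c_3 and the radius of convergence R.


Let w = z − z₀, so z = z₀ + w.
Then 8 − z = 8 − (z₀ + w) = (8 − z₀) − w = 2 − w.
f(z) = 1/(2 − w) = (1/(2)) · 1/(1 − w/(2)) = Σ_{n≥0} w^n / (2)^(n+1).
So c_n = 1/(2)^(n+1):
  c_0 = 1/(2)^1 = 1/2.
  c_1 = 1/(2)^2 = 1/4.
  c_2 = 1/(2)^3 = 1/8.
  c_3 = 1/(2)^4 = 1/16.
The series is valid for |w/d| < 1, i.e. |z − z₀| < |d|.
Radius of convergence: R = |8 − z₀| = |2| = 2 (distance from z₀ to the singularity z = 8).

c_0 = 1/2, c_1 = 1/4, c_2 = 1/8, c_3 = 1/16; R = 2.


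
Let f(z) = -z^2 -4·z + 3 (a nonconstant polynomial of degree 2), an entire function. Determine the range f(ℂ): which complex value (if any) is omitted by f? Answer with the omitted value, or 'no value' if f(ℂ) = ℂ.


Little Picard bounds the complement of f(ℂ) to at most one point.
For every w ∈ ℂ, the equation p(z) − w = 0 is a nonconstant polynomial in z and hence has at least one root by the fundamental theorem of algebra. So p is surjective onto ℂ, omitting no value.

Omitted value: no value.


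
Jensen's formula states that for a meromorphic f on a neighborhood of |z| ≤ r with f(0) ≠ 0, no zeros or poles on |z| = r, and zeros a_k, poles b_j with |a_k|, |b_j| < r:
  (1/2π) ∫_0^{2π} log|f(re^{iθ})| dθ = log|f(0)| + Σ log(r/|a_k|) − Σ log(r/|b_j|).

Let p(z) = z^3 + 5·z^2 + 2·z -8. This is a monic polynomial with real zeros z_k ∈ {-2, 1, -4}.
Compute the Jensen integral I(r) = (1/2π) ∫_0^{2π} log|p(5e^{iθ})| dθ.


Zeros: -4, -2, 1; r = 5.
Inside |z| < r: -4, -2, 1. Outside (|z| ≥ r): ∅.
p(0) = -8, so log|p(0)| = log(8) = 2.0794.
Apply Jensen: I(r) = log|p(0)| + Σ_k log(r/|z_k|), summed over zeros inside |z| < r.
  log(r/|z_k|) for z_k = -2: log(5/2) = 0.9163
  log(r/|z_k|) for z_k = 1: log(5/1) = 1.6094
  log(r/|z_k|) for z_k = -4: log(5/4) = 0.2231
Sum over inside zeros: 2.7489.
I(r) = log|p(0)| + (inside sum) = 2.0794 + 2.7489 = 4.8283.
Closed form (all zeros inside, monic): I(r) = n·log(r) = 3·log(5) = 4.8283. ✓

I(r) ≈ 4.8283.


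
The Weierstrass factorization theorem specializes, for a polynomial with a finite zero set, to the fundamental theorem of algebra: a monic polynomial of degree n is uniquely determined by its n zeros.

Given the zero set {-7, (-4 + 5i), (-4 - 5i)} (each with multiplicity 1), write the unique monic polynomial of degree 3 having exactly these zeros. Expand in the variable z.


The polynomial is p(z) = ∏_{α ∈ S} (z − α), where S = {-7, (-4 + 5i), (-4 - 5i)}.
Expanding the product yields: p(z) = z^3 + 15·z^2 + 97·z + 287.
Note conjugate pairs combine to real quadratics: (z − (-4+5i))(z − (-4−5i)) = z² + 8z + 41.
The resulting polynomial has degree 3 and real coefficients as required.

p(z) = z^3 + 15·z^2 + 97·z + 287.


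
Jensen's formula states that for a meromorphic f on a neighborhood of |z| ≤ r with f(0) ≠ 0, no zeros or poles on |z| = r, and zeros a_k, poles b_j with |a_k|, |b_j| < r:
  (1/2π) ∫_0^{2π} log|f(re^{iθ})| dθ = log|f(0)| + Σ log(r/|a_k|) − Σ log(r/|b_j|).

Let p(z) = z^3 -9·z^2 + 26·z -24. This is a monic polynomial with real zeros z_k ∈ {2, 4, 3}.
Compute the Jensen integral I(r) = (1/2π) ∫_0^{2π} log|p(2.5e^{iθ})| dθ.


Zeros: 2, 3, 4; r = 2.5.
Inside |z| < r: 2. Outside (|z| ≥ r): 3, 4.
p(0) = -24, so log|p(0)| = log(24) = 3.1781.
Apply Jensen: I(r) = log|p(0)| + Σ_k log(r/|z_k|), summed over zeros inside |z| < r.
  log(r/|z_k|) for z_k = 2: log(2.5/2) = 0.2231
  Outside zeros (3, 4) contribute nothing to the Jensen sum.
Sum over inside zeros: 0.2231.
I(r) = log|p(0)| + (inside sum) = 3.1781 + 0.2231 = 3.4012.
Note: since some zeros are outside |z| ≤ r, the simplified n·log(r) form does NOT apply — only the inside zeros contribute.

I(r) ≈ 3.4012.


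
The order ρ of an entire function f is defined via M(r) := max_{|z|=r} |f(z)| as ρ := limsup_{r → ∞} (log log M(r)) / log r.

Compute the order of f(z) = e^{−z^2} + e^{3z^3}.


Each summand is entire of order 2 and 3 respectively (as in the single-exponential case). The order of a sum is at most the max of the orders, so ρ ≤ 3. For the lower bound: on |z|=r choose arg z so that 3z^3 is real positive; then |e^{3z^3}| = e^{3r^3} while |e^{-1z^2}| ≤ e^{1r^2} = o(e^{3r^3}). So |f| ≥ e^{3r^3}(1 − o(1)) and ρ ≥ 3. Hence ρ = max(2, 3) = 3.
Therefore ρ = 3.

Order ρ = 3.


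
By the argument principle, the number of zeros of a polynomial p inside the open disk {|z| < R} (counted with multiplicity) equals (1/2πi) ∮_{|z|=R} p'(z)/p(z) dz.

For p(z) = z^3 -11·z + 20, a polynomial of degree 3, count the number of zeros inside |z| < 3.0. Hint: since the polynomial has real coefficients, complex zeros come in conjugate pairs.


The zeros of p are: (2 + 1i), (2 - 1i), -4.
Their magnitudes are: 2.236, 2.236, 4.
Zeros with |z| < R = 3.0: (2 + 1i), (2 - 1i).
Count = 2.
By the argument principle, (1/2πi) ∮_{|z|=R} p'(z)/p(z) dz equals exactly this count.

Number of zeros inside |z| < 3.0: 2.


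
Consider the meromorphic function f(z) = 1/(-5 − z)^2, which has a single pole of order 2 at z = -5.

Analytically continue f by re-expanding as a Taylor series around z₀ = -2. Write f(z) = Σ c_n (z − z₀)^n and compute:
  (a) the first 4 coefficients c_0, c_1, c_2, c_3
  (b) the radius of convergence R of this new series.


Let w = z − z₀, so z = z₀ + w.
Then -5 − z = -5 − (z₀ + w) = (-5 − z₀) − w = -3 − w.
f(z) = 1/(-3 − w)^2 = (1/(-3)^2) · (1 − w/(-3))^{−2}.
By the binomial series (1−u)^{−2} = Σ_{n≥0} C(n+1, 1) u^n for |u|<1, with u = w/(-3):
  c_n = C(n+1, 1) / (-3)^(n+2).
  c_0 = 1/(-3)^2 = 1/9.
  c_1 = 2/(-3)^3 = -2/27.
  c_2 = 3/(-3)^4 = 1/27.
  c_3 = 4/(-3)^5 = -4/243.
The series is valid for |w/d| < 1, i.e. |z − z₀| < |d|.
Radius of convergence: R = |-5 − z₀| = |-3| = 3 (distance from z₀ to the singularity z = -5).

c_0 = 1/9, c_1 = -2/27, c_2 = 1/27, c_3 = -4/243; R = 3.


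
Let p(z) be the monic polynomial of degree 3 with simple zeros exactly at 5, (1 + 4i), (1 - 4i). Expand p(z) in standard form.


The polynomial is p(z) = ∏_{α ∈ S} (z − α), where S = {5, (1 + 4i), (1 - 4i)}.
Expanding the product yields: p(z) = z^3 -7·z^2 + 27·z -85.
Note conjugate pairs combine to real quadratics: (z − (1+4i))(z − (1−4i)) = z² − 2z + 17.
The resulting polynomial has degree 3 and real coefficients as required.

p(z) = z^3 -7·z^2 + 27·z -85.


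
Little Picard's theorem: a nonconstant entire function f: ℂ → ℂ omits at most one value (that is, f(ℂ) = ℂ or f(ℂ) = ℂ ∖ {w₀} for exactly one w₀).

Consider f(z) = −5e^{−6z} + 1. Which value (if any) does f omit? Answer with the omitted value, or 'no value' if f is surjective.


Little Picard bounds the complement of f(ℂ) to at most one point.
e^{−6z} is never zero on ℂ, so -5·e^{−6z} takes every value in ℂ ∖ {0}. Adding 1 shifts the range to ℂ ∖ {1}. Thus f omits exactly the value 1.

Omitted value: 1.


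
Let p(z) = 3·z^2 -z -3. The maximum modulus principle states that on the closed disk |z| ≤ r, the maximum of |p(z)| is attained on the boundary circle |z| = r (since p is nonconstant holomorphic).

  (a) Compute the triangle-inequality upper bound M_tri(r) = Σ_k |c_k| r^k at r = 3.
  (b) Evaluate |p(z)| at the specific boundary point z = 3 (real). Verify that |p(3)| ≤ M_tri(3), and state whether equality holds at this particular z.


Coefficients: c_0 = -3, c_1 = -1, c_2 = 3. Radius r = 3.
Part (a). Triangle bound: M_tri(r) = Σ_k |c_k| r^k
  = |-3|·3^0 + |-1|·3^1 + |3|·3^2
  = 3 + 3 + 27 = 33.
This bounds M(r) := max_{|z|=r} |p(z)| from above; equality holds iff all terms c_k z^k can be made to align in phase at a single z on |z|=r.
Part (b). At z = 3 (real, on the circle |z| = r):
  p(3) = (-3)·3^0 + (-1)·3^1 + (3)·3^2 = 21.
  |p(3)| = 21.
Check: |p(3)| = 21 ≤ 33 = M_tri(3). ✓ Equality does not hold at z = 3 (the coefficients have mixed signs, so the terms do not all align in phase there).

M_tri(3) = 33; |p(3)| = 21; equality at z=3: no.


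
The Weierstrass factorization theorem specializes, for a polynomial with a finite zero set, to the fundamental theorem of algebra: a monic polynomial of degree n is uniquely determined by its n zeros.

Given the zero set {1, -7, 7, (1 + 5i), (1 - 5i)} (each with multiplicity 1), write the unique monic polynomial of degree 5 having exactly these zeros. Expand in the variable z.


The polynomial is p(z) = ∏_{α ∈ S} (z − α), where S = {1, -7, 7, (1 + 5i), (1 - 5i)}.
Expanding the product yields: p(z) = z^5 -3·z^4 -21·z^3 + 121·z^2 -1372·z + 1274.
Note conjugate pairs combine to real quadratics: (z − (1+5i))(z − (1−5i)) = z² − 2z + 26.
The resulting polynomial has degree 5 and real coefficients as required.

p(z) = z^5 -3·z^4 -21·z^3 + 121·z^2 -1372·z + 1274.


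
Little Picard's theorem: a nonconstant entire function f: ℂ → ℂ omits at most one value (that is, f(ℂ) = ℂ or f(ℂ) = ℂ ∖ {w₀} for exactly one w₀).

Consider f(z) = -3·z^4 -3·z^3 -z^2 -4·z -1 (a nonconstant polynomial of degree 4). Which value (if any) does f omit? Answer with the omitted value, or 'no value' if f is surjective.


Little Picard bounds the complement of f(ℂ) to at most one point.
For every w ∈ ℂ, the equation p(z) − w = 0 is a nonconstant polynomial in z and hence has at least one root by the fundamental theorem of algebra. So p is surjective onto ℂ, omitting no value.

Omitted value: no value.


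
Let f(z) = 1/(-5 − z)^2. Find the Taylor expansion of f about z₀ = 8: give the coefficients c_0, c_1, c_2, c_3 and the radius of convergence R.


Let w = z − z₀, so z = z₀ + w.
Then -5 − z = -5 − (z₀ + w) = (-5 − z₀) − w = -13 − w.
f(z) = 1/(-13 − w)^2 = (1/(-13)^2) · (1 − w/(-13))^{−2}.
By the binomial series (1−u)^{−2} = Σ_{n≥0} C(n+1, 1) u^n for |u|<1, with u = w/(-13):
  c_n = C(n+1, 1) / (-13)^(n+2).
  c_0 = 1/(-13)^2 = 1/169.
  c_1 = 2/(-13)^3 = -2/2197.
  c_2 = 3/(-13)^4 = 3/28561.
  c_3 = 4/(-13)^5 = -4/371293.
The series is valid for |w/d| < 1, i.e. |z − z₀| < |d|.
Radius of convergence: R = |-5 − z₀| = |-13| = 13 (distance from z₀ to the singularity z = -5).

c_0 = 1/169, c_1 = -2/2197, c_2 = 3/28561, c_3 = -4/371293; R = 13.


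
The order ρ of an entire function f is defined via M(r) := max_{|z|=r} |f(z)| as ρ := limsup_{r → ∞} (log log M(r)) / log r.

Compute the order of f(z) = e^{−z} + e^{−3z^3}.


Each summand is entire of order 1 and 3 respectively (as in the single-exponential case). The order of a sum is at most the max of the orders, so ρ ≤ 3. For the lower bound: on |z|=r choose arg z so that -3z^3 is real positive; then |e^{-3z^3}| = e^{3r^3} while |e^{-1z}| ≤ e^{1r^1} = o(e^{3r^3}). So |f| ≥ e^{3r^3}(1 − o(1)) and ρ ≥ 3. Hence ρ = max(1, 3) = 3.
Therefore ρ = 3.

Order ρ = 3.


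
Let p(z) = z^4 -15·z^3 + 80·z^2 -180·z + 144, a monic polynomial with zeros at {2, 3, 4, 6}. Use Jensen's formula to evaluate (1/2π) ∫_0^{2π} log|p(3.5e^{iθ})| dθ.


Zeros: 2, 3, 4, 6; r = 3.5.
Inside |z| < r: 2, 3. Outside (|z| ≥ r): 4, 6.
p(0) = 144, so log|p(0)| = log(144) = 4.9698.
Apply Jensen: I(r) = log|p(0)| + Σ_k log(r/|z_k|), summed over zeros inside |z| < r.
  log(r/|z_k|) for z_k = 2: log(3.5/2) = 0.5596
  log(r/|z_k|) for z_k = 3: log(3.5/3) = 0.1542
  Outside zeros (4, 6) contribute nothing to the Jensen sum.
Sum over inside zeros: 0.7138.
I(r) = log|p(0)| + (inside sum) = 4.9698 + 0.7138 = 5.6836.
Note: since some zeros are outside |z| ≤ r, the simplified n·log(r) form does NOT apply — only the inside zeros contribute.

I(r) ≈ 5.6836.


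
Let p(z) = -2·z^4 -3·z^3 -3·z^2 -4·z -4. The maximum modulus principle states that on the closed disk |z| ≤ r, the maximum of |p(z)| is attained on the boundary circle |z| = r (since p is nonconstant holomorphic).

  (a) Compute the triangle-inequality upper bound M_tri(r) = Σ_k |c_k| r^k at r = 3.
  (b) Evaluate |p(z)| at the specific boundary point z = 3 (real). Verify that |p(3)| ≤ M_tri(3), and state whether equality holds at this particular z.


Coefficients: c_0 = -4, c_1 = -4, c_2 = -3, c_3 = -3, c_4 = -2. Radius r = 3.
Part (a). Triangle bound: M_tri(r) = Σ_k |c_k| r^k
  = |-4|·3^0 + |-4|·3^1 + |-3|·3^2 + |-3|·3^3 + |-2|·3^4
  = 4 + 12 + 27 + 81 + 162 = 286.
This bounds M(r) := max_{|z|=r} |p(z)| from above; equality holds iff all terms c_k z^k can be made to align in phase at a single z on |z|=r.
Part (b). At z = 3 (real, on the circle |z| = r):
  p(3) = (-4)·3^0 + (-4)·3^1 + (-3)·3^2 + (-3)·3^3 + (-2)·3^4 = -286.
  |p(3)| = 286.
Since all nonzero coefficients share the same sign, |p(3)| = 286 = M_tri(3); the triangle bound is attained at z = 3, so in fact M(r) = 286.

M_tri(3) = 286; |p(3)| = 286; equality at z=3: yes.


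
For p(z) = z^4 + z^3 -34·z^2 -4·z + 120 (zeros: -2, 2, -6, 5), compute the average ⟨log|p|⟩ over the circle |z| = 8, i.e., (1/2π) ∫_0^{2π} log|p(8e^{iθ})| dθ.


Zeros: -6, -2, 2, 5; r = 8.
Inside |z| < r: -6, -2, 2, 5. Outside (|z| ≥ r): ∅.
p(0) = 120, so log|p(0)| = log(120) = 4.7875.
Apply Jensen: I(r) = log|p(0)| + Σ_k log(r/|z_k|), summed over zeros inside |z| < r.
  log(r/|z_k|) for z_k = -2: log(8/2) = 1.3863
  log(r/|z_k|) for z_k = 2: log(8/2) = 1.3863
  log(r/|z_k|) for z_k = -6: log(8/6) = 0.2877
  log(r/|z_k|) for z_k = 5: log(8/5) = 0.4700
Sum over inside zeros: 3.5303.
I(r) = log|p(0)| + (inside sum) = 4.7875 + 3.5303 = 8.3178.
Closed form (all zeros inside, monic): I(r) = n·log(r) = 4·log(8) = 8.3178. ✓

I(r) ≈ 8.3178.


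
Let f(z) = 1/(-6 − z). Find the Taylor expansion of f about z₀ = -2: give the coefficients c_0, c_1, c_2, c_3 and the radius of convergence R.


Let w = z − z₀, so z = z₀ + w.
Then -6 − z = -6 − (z₀ + w) = (-6 − z₀) − w = -4 − w.
f(z) = 1/(-4 − w) = (1/(-4)) · 1/(1 − w/(-4)) = Σ_{n≥0} w^n / (-4)^(n+1).
So c_n = 1/(-4)^(n+1):
  c_0 = 1/(-4)^1 = -1/4.
  c_1 = 1/(-4)^2 = 1/16.
  c_2 = 1/(-4)^3 = -1/64.
  c_3 = 1/(-4)^4 = 1/256.
The series is valid for |w/d| < 1, i.e. |z − z₀| < |d|.
Radius of convergence: R = |-6 − z₀| = |-4| = 4 (distance from z₀ to the singularity z = -6).

c_0 = -1/4, c_1 = 1/16, c_2 = -1/64, c_3 = 1/256; R = 4.


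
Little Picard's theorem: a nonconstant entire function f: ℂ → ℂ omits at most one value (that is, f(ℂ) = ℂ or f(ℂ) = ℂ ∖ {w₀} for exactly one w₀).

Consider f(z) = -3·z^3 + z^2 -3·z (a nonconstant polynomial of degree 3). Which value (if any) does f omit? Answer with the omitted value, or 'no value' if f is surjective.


Little Picard bounds the complement of f(ℂ) to at most one point.
For every w ∈ ℂ, the equation p(z) − w = 0 is a nonconstant polynomial in z and hence has at least one root by the fundamental theorem of algebra. So p is surjective onto ℂ, omitting no value.

Omitted value: no value.


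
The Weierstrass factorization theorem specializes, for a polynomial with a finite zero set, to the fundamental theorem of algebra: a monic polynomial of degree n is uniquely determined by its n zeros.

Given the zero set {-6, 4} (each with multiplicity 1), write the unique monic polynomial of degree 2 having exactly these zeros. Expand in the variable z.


The polynomial is p(z) = ∏_{α ∈ S} (z − α), where S = {-6, 4}.
Expanding the product yields: p(z) = z^2 + 2·z -24.
The resulting polynomial has degree 2 and real coefficients as required.

p(z) = z^2 + 2·z -24.


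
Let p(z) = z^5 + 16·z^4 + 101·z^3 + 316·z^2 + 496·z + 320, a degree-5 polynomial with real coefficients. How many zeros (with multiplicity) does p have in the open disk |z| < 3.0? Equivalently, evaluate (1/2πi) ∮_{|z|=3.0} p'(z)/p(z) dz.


The zeros of p are: -4, -4, (-2 + 1i), (-2 - 1i), -4.
Their magnitudes are: 4, 4, 2.236, 2.236, 4.
Zeros with |z| < R = 3.0: (-2 + 1i), (-2 - 1i).
Count = 2.
By the argument principle, (1/2πi) ∮_{|z|=R} p'(z)/p(z) dz equals exactly this count.

Number of zeros inside |z| < 3.0: 2.


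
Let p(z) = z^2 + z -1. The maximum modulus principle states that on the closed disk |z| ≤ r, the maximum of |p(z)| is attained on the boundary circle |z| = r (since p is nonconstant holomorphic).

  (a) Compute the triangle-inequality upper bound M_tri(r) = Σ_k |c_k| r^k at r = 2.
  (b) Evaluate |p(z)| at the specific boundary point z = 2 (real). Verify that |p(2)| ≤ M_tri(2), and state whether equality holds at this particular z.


Coefficients: c_0 = -1, c_1 = 1, c_2 = 1. Radius r = 2.
Part (a). Triangle bound: M_tri(r) = Σ_k |c_k| r^k
  = |-1|·2^0 + |1|·2^1 + |1|·2^2
  = 1 + 2 + 4 = 7.
This bounds M(r) := max_{|z|=r} |p(z)| from above; equality holds iff all terms c_k z^k can be made to align in phase at a single z on |z|=r.
Part (b). At z = 2 (real, on the circle |z| = r):
  p(2) = (-1)·2^0 + (1)·2^1 + (1)·2^2 = 5.
  |p(2)| = 5.
Check: |p(2)| = 5 ≤ 7 = M_tri(2). ✓ Equality does not hold at z = 2 (the coefficients have mixed signs, so the terms do not all align in phase there).

M_tri(2) = 7; |p(2)| = 5; equality at z=2: no.


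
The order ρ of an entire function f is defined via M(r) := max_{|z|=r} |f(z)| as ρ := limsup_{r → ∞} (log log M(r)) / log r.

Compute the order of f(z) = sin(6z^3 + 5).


Write sin(w) = (e^{iw} ± e^{−iw})/(2 or 2i), so |sin(w)| ≤ e^{|w|}. With w = 6z^3 + 5, |w| ≤ 6r^3 + 5 on |z|=r, giving M(r) ≤ e^{6r^3 + 5} and ρ ≤ 3. For the lower bound, choose z on |z|=r with 6z^3 purely imaginary of modulus 6r^3; then |sin(6z^3 + 5)| grows like e^{6r^3}/2, so ρ ≥ 3. Hence ρ = 3.
Therefore ρ = 3.

Order ρ = 3.


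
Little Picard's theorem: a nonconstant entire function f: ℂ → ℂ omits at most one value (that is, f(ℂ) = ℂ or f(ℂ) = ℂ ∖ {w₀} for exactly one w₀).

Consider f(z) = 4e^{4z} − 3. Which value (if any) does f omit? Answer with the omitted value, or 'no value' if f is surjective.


Little Picard bounds the complement of f(ℂ) to at most one point.
e^{4z} is never zero on ℂ, so 4·e^{4z} takes every value in ℂ ∖ {0}. Adding -3 shifts the range to ℂ ∖ {-3}. Thus f omits exactly the value -3.

Omitted value: -3.


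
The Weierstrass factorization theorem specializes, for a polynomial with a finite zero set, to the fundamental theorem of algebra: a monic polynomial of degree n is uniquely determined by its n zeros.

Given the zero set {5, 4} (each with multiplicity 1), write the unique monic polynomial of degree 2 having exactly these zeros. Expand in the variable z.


The polynomial is p(z) = ∏_{α ∈ S} (z − α), where S = {5, 4}.
Expanding the product yields: p(z) = z^2 -9·z + 20.
The resulting polynomial has degree 2 and real coefficients as required.

p(z) = z^2 -9·z + 20.


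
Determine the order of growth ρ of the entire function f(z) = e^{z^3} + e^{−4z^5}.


Each summand is entire of order 3 and 5 respectively (as in the single-exponential case). The order of a sum is at most the max of the orders, so ρ ≤ 5. For the lower bound: on |z|=r choose arg z so that -4z^5 is real positive; then |e^{-4z^5}| = e^{4r^5} while |e^{1z^3}| ≤ e^{1r^3} = o(e^{4r^5}). So |f| ≥ e^{4r^5}(1 − o(1)) and ρ ≥ 5. Hence ρ = max(3, 5) = 5.
Therefore ρ = 5.

Order ρ = 5.


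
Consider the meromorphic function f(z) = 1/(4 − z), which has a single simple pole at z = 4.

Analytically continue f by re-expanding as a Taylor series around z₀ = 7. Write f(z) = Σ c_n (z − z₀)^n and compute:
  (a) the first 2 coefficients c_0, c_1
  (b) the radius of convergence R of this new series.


Let w = z − z₀, so z = z₀ + w.
Then 4 − z = 4 − (z₀ + w) = (4 − z₀) − w = -3 − w.
f(z) = 1/(-3 − w) = (1/(-3)) · 1/(1 − w/(-3)) = Σ_{n≥0} w^n / (-3)^(n+1).
So c_n = 1/(-3)^(n+1):
  c_0 = 1/(-3)^1 = -1/3.
  c_1 = 1/(-3)^2 = 1/9.
The series is valid for |w/d| < 1, i.e. |z − z₀| < |d|.
Radius of convergence: R = |4 − z₀| = |-3| = 3 (distance from z₀ to the singularity z = 4).

c_0 = -1/3, c_1 = 1/9; R = 3.


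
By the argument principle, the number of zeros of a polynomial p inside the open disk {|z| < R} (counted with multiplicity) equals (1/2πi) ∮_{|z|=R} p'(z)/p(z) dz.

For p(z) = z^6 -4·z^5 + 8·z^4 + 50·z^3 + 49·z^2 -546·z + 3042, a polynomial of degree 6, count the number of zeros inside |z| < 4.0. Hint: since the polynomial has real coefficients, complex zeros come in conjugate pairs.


The zeros of p are: (-3 + 2i), (-3 - 2i), (3 + 3i), (3 - 3i), (2 + 3i), (2 - 3i).
Their magnitudes are: 3.606, 3.606, 4.243, 4.243, 3.606, 3.606.
Zeros with |z| < R = 4.0: (-3 + 2i), (-3 - 2i), (2 + 3i), (2 - 3i).
Count = 4.
By the argument principle, (1/2πi) ∮_{|z|=R} p'(z)/p(z) dz equals exactly this count.

Number of zeros inside |z| < 4.0: 4.


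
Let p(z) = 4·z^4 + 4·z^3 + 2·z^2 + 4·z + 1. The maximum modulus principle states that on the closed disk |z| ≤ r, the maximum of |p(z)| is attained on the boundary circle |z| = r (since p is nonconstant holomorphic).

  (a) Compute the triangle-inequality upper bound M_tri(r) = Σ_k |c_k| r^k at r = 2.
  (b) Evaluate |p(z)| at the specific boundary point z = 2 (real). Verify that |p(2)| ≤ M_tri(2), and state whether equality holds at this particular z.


Coefficients: c_0 = 1, c_1 = 4, c_2 = 2, c_3 = 4, c_4 = 4. Radius r = 2.
Part (a). Triangle bound: M_tri(r) = Σ_k |c_k| r^k
  = |1|·2^0 + |4|·2^1 + |2|·2^2 + |4|·2^3 + |4|·2^4
  = 1 + 8 + 8 + 32 + 64 = 113.
This bounds M(r) := max_{|z|=r} |p(z)| from above; equality holds iff all terms c_k z^k can be made to align in phase at a single z on |z|=r.
Part (b). At z = 2 (real, on the circle |z| = r):
  p(2) = (1)·2^0 + (4)·2^1 + (2)·2^2 + (4)·2^3 + (4)·2^4 = 113.
  |p(2)| = 113.
Since all nonzero coefficients share the same sign, |p(2)| = 113 = M_tri(2); the triangle bound is attained at z = 2, so in fact M(r) = 113.

M_tri(2) = 113; |p(2)| = 113; equality at z=2: yes.


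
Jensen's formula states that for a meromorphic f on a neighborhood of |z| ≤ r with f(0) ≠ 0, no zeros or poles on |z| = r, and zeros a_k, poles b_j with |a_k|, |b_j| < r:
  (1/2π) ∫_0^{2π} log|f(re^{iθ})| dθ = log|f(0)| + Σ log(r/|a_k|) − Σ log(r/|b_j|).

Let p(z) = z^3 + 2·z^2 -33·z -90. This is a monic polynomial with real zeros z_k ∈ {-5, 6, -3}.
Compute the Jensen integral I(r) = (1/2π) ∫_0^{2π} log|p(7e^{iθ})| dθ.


Zeros: -5, -3, 6; r = 7.
Inside |z| < r: -5, -3, 6. Outside (|z| ≥ r): ∅.
p(0) = -90, so log|p(0)| = log(90) = 4.4998.
Apply Jensen: I(r) = log|p(0)| + Σ_k log(r/|z_k|), summed over zeros inside |z| < r.
  log(r/|z_k|) for z_k = -5: log(7/5) = 0.3365
  log(r/|z_k|) for z_k = 6: log(7/6) = 0.1542
  log(r/|z_k|) for z_k = -3: log(7/3) = 0.8473
Sum over inside zeros: 1.3379.
I(r) = log|p(0)| + (inside sum) = 4.4998 + 1.3379 = 5.8377.
Closed form (all zeros inside, monic): I(r) = n·log(r) = 3·log(7) = 5.8377. ✓

I(r) ≈ 5.8377.


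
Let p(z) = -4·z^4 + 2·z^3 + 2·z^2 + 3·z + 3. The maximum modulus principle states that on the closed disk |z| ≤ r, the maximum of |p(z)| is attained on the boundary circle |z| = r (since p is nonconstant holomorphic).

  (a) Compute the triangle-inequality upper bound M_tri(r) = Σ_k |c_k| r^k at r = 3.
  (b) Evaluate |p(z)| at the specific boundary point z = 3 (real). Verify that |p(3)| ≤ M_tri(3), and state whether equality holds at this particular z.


Coefficients: c_0 = 3, c_1 = 3, c_2 = 2, c_3 = 2, c_4 = -4. Radius r = 3.
Part (a). Triangle bound: M_tri(r) = Σ_k |c_k| r^k
  = |3|·3^0 + |3|·3^1 + |2|·3^2 + |2|·3^3 + |-4|·3^4
  = 3 + 9 + 18 + 54 + 324 = 408.
This bounds M(r) := max_{|z|=r} |p(z)| from above; equality holds iff all terms c_k z^k can be made to align in phase at a single z on |z|=r.
Part (b). At z = 3 (real, on the circle |z| = r):
  p(3) = (3)·3^0 + (3)·3^1 + (2)·3^2 + (2)·3^3 + (-4)·3^4 = -240.
  |p(3)| = 240.
Check: |p(3)| = 240 ≤ 408 = M_tri(3). ✓ Equality does not hold at z = 3 (the coefficients have mixed signs, so the terms do not all align in phase there).

M_tri(3) = 408; |p(3)| = 240; equality at z=3: no.


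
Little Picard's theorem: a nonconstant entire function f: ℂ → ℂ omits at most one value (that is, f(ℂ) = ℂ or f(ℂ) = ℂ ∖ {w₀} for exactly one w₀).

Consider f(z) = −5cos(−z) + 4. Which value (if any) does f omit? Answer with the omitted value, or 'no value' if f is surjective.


Little Picard bounds the complement of f(ℂ) to at most one point.
cos is entire and surjective onto ℂ: for every w ∈ ℂ, cos(ζ) = w has a solution ζ ∈ ℂ (e.g., via the complex inverse arccos). With ζ = −z this gives z = ζ/(-1). Then -5·cos(−z) takes every value in -5·ℂ = ℂ, and adding 4 is a bijection of ℂ. So f is surjective and omits no value. (Note: only on the real line is cos bounded by [−1, 1].)

Omitted value: no value.


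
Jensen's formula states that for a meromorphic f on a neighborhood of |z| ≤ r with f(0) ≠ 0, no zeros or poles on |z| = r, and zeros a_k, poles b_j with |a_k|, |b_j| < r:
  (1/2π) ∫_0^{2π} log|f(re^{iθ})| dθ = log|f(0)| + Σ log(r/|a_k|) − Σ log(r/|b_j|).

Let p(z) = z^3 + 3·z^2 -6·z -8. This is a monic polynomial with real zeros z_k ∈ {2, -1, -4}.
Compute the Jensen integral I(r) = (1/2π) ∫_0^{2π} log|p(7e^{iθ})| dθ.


Zeros: -4, -1, 2; r = 7.
Inside |z| < r: -4, -1, 2. Outside (|z| ≥ r): ∅.
p(0) = -8, so log|p(0)| = log(8) = 2.0794.
Apply Jensen: I(r) = log|p(0)| + Σ_k log(r/|z_k|), summed over zeros inside |z| < r.
  log(r/|z_k|) for z_k = 2: log(7/2) = 1.2528
  log(r/|z_k|) for z_k = -1: log(7/1) = 1.9459
  log(r/|z_k|) for z_k = -4: log(7/4) = 0.5596
Sum over inside zeros: 3.7583.
I(r) = log|p(0)| + (inside sum) = 2.0794 + 3.7583 = 5.8377.
Closed form (all zeros inside, monic): I(r) = n·log(r) = 3·log(7) = 5.8377. ✓

I(r) ≈ 5.8377.


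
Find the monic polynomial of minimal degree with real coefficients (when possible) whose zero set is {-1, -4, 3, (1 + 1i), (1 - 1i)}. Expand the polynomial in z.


The polynomial is p(z) = ∏_{α ∈ S} (z − α), where S = {-1, -4, 3, (1 + 1i), (1 - 1i)}.
Expanding the product yields: p(z) = z^5 -13·z^3 + 14·z^2 + 2·z -24.
Note conjugate pairs combine to real quadratics: (z − (1+1i))(z − (1−1i)) = z² − 2z + 2.
The resulting polynomial has degree 5 and real coefficients as required.

p(z) = z^5 -13·z^3 + 14·z^2 + 2·z -24.


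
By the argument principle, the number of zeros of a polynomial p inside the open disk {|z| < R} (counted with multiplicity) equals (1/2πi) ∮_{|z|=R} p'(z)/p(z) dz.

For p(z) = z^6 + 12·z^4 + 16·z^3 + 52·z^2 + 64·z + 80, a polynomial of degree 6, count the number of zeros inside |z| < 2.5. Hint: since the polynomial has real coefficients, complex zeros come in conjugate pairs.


The zeros of p are: (1 + 3i), (1 - 3i), (-1 + 1i), (-1 - 1i), (0 + 2i), (0 - 2i).
Their magnitudes are: 3.162, 3.162, 1.414, 1.414, 2, 2.
Zeros with |z| < R = 2.5: (-1 + 1i), (-1 - 1i), (0 + 2i), (0 - 2i).
Count = 4.
By the argument principle, (1/2πi) ∮_{|z|=R} p'(z)/p(z) dz equals exactly this count.

Number of zeros inside |z| < 2.5: 4.


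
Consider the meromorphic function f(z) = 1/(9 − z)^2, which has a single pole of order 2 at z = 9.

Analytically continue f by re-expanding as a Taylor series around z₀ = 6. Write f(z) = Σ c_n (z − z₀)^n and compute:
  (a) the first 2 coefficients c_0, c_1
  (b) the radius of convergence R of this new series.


Let w = z − z₀, so z = z₀ + w.
Then 9 − z = 9 − (z₀ + w) = (9 − z₀) − w = 3 − w.
f(z) = 1/(3 − w)^2 = (1/(3)^2) · (1 − w/(3))^{−2}.
By the binomial series (1−u)^{−2} = Σ_{n≥0} C(n+1, 1) u^n for |u|<1, with u = w/(3):
  c_n = C(n+1, 1) / (3)^(n+2).
  c_0 = 1/(3)^2 = 1/9.
  c_1 = 2/(3)^3 = 2/27.
The series is valid for |w/d| < 1, i.e. |z − z₀| < |d|.
Radius of convergence: R = |9 − z₀| = |3| = 3 (distance from z₀ to the singularity z = 9).

c_0 = 1/9, c_1 = 2/27; R = 3.


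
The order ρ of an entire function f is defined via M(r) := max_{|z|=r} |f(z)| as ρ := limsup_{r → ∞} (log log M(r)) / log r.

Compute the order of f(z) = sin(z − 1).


sin(w) is a linear combination of e^{iw} and e^{−iw} (or e^w, e^{−w} in the hyperbolic case), so |sin(w)| ≤ e^{|w|}. With w = z − 1, |w| ≤ 1|z| + 1 = 1r + 1 on |z| = r, giving M(r) ≤ e^{1r + 1}, so ρ ≤ 1. On a suitable ray (z = it for sin/cos; z = t for sinh/cosh, t real → ∞), |sin(z − 1)| grows like e^{1|t|}/2, so ρ ≥ 1. Hence ρ = 1.
Therefore ρ = 1.

Order ρ = 1.
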